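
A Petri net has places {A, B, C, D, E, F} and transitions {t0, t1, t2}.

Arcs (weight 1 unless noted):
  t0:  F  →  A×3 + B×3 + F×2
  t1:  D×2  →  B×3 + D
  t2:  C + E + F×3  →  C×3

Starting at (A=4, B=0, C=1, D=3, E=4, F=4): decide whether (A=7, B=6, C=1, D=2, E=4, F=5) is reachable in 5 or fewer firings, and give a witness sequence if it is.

YES — reachable via ⟨t0, t1⟩ (2 firings)

step 1: fire t0:  (A=4, B=0, C=1, D=3, E=4, F=4) → (A=7, B=3, C=1, D=3, E=4, F=5)
step 2: fire t1:  (A=7, B=3, C=1, D=3, E=4, F=5) → (A=7, B=6, C=1, D=2, E=4, F=5)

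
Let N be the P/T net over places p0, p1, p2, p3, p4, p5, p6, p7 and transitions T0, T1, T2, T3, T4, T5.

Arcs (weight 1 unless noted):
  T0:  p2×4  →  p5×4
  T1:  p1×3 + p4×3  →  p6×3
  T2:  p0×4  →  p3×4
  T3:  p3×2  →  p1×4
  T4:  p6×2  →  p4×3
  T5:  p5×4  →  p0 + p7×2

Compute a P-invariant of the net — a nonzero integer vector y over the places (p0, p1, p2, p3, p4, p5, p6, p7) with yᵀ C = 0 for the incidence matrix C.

Incidence matrix C (rows=places, cols=transitions):
       T0   T1   T2   T3   T4   T5
   p0   0    0   -4    0    0    1
   p1   0   -3    0    4    0    0
   p2  -4    0    0    0    0    0
   p3   0    0    4   -2    0    0
   p4   0   -3    0    0    3    0
   p5   4    0    0    0    0   -4
   p6   0    3    0    0   -2    0
   p7   0    0    0    0    0    2

Candidate y = [4, 2, 1, 4, 4, 1, 6, 0]; check y·C column-wise:
  col T0: 4·0 + 2·0 + 1·-4 + 4·0 + 4·0 + 1·4 + 6·0 = 0
  col T1: 4·0 + 2·-3 + 1·0 + 4·0 + 4·-3 + 1·0 + 6·3 = 0
  col T2: 4·-4 + 2·0 + 1·0 + 4·4 + 4·0 + 1·0 + 6·0 = 0
  col T3: 4·0 + 2·4 + 1·0 + 4·-2 + 4·0 + 1·0 + 6·0 = 0
  col T4: 4·0 + 2·0 + 1·0 + 4·0 + 4·3 + 1·0 + 6·-2 = 0
  col T5: 4·1 + 2·0 + 1·0 + 4·0 + 4·0 + 1·-4 + 6·0 + 0·2 = 0

y = (p0:4, p1:2, p2:1, p3:4, p4:4, p5:1, p6:6, p7:0)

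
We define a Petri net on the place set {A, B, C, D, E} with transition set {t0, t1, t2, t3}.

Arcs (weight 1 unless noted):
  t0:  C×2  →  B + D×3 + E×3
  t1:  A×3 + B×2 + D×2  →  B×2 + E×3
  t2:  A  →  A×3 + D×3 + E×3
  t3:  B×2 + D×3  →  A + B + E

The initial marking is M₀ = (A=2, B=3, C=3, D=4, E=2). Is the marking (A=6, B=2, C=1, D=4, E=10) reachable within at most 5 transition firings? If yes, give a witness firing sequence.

step 1: fire t0:  (A=2, B=3, C=3, D=4, E=2) → (A=2, B=4, C=1, D=7, E=5)
step 2: fire t2:  (A=2, B=4, C=1, D=7, E=5) → (A=4, B=4, C=1, D=10, E=8)
step 3: fire t3:  (A=4, B=4, C=1, D=10, E=8) → (A=5, B=3, C=1, D=7, E=9)
step 4: fire t3:  (A=5, B=3, C=1, D=7, E=9) → (A=6, B=2, C=1, D=4, E=10)

YES — reachable via ⟨t0, t2, t3, t3⟩ (4 firings)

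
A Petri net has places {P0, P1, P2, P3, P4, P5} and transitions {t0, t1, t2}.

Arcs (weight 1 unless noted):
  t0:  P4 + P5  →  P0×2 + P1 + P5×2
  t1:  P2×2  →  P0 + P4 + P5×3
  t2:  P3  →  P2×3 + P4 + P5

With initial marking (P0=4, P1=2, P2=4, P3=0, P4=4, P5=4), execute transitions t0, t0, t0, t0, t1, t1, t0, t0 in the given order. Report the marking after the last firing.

(P0=18, P1=8, P2=0, P3=0, P4=0, P5=16)

step 1: fire t0:  (P0=4, P1=2, P2=4, P3=0, P4=4, P5=4) → (P0=6, P1=3, P2=4, P3=0, P4=3, P5=5)
step 2: fire t0:  (P0=6, P1=3, P2=4, P3=0, P4=3, P5=5) → (P0=8, P1=4, P2=4, P3=0, P4=2, P5=6)
step 3: fire t0:  (P0=8, P1=4, P2=4, P3=0, P4=2, P5=6) → (P0=10, P1=5, P2=4, P3=0, P4=1, P5=7)
step 4: fire t0:  (P0=10, P1=5, P2=4, P3=0, P4=1, P5=7) → (P0=12, P1=6, P2=4, P3=0, P4=0, P5=8)
step 5: fire t1:  (P0=12, P1=6, P2=4, P3=0, P4=0, P5=8) → (P0=13, P1=6, P2=2, P3=0, P4=1, P5=11)
step 6: fire t1:  (P0=13, P1=6, P2=2, P3=0, P4=1, P5=11) → (P0=14, P1=6, P2=0, P3=0, P4=2, P5=14)
step 7: fire t0:  (P0=14, P1=6, P2=0, P3=0, P4=2, P5=14) → (P0=16, P1=7, P2=0, P3=0, P4=1, P5=15)
step 8: fire t0:  (P0=16, P1=7, P2=0, P3=0, P4=1, P5=15) → (P0=18, P1=8, P2=0, P3=0, P4=0, P5=16)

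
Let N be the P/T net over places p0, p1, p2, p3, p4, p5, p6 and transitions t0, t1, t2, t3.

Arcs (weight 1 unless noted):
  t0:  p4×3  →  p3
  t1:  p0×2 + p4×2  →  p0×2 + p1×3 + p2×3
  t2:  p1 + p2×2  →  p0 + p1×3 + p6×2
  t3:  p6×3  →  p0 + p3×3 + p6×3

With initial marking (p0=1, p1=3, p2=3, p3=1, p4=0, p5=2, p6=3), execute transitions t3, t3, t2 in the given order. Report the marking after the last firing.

(p0=4, p1=5, p2=1, p3=7, p4=0, p5=2, p6=5)

step 1: fire t3:  (p0=1, p1=3, p2=3, p3=1, p4=0, p5=2, p6=3) → (p0=2, p1=3, p2=3, p3=4, p4=0, p5=2, p6=3)
step 2: fire t3:  (p0=2, p1=3, p2=3, p3=4, p4=0, p5=2, p6=3) → (p0=3, p1=3, p2=3, p3=7, p4=0, p5=2, p6=3)
step 3: fire t2:  (p0=3, p1=3, p2=3, p3=7, p4=0, p5=2, p6=3) → (p0=4, p1=5, p2=1, p3=7, p4=0, p5=2, p6=5)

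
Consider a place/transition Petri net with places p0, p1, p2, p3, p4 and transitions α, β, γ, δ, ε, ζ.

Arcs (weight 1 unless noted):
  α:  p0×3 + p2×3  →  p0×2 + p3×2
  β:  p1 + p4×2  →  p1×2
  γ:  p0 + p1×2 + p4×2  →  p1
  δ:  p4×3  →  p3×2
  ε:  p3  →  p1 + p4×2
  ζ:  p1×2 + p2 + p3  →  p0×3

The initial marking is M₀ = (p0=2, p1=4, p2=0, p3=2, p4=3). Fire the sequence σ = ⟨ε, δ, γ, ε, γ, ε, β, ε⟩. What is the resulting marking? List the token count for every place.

step 1: fire ε:  (p0=2, p1=4, p2=0, p3=2, p4=3) → (p0=2, p1=5, p2=0, p3=1, p4=5)
step 2: fire δ:  (p0=2, p1=5, p2=0, p3=1, p4=5) → (p0=2, p1=5, p2=0, p3=3, p4=2)
step 3: fire γ:  (p0=2, p1=5, p2=0, p3=3, p4=2) → (p0=1, p1=4, p2=0, p3=3, p4=0)
step 4: fire ε:  (p0=1, p1=4, p2=0, p3=3, p4=0) → (p0=1, p1=5, p2=0, p3=2, p4=2)
step 5: fire γ:  (p0=1, p1=5, p2=0, p3=2, p4=2) → (p0=0, p1=4, p2=0, p3=2, p4=0)
step 6: fire ε:  (p0=0, p1=4, p2=0, p3=2, p4=0) → (p0=0, p1=5, p2=0, p3=1, p4=2)
step 7: fire β:  (p0=0, p1=5, p2=0, p3=1, p4=2) → (p0=0, p1=6, p2=0, p3=1, p4=0)
step 8: fire ε:  (p0=0, p1=6, p2=0, p3=1, p4=0) → (p0=0, p1=7, p2=0, p3=0, p4=2)

(p0=0, p1=7, p2=0, p3=0, p4=2)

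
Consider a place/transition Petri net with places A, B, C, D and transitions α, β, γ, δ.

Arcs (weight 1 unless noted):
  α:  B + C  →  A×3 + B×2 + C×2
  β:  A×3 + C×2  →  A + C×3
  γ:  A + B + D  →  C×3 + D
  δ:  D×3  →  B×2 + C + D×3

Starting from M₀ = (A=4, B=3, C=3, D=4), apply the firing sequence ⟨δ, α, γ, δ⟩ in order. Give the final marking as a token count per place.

step 1: fire δ:  (A=4, B=3, C=3, D=4) → (A=4, B=5, C=4, D=4)
step 2: fire α:  (A=4, B=5, C=4, D=4) → (A=7, B=6, C=5, D=4)
step 3: fire γ:  (A=7, B=6, C=5, D=4) → (A=6, B=5, C=8, D=4)
step 4: fire δ:  (A=6, B=5, C=8, D=4) → (A=6, B=7, C=9, D=4)

(A=6, B=7, C=9, D=4)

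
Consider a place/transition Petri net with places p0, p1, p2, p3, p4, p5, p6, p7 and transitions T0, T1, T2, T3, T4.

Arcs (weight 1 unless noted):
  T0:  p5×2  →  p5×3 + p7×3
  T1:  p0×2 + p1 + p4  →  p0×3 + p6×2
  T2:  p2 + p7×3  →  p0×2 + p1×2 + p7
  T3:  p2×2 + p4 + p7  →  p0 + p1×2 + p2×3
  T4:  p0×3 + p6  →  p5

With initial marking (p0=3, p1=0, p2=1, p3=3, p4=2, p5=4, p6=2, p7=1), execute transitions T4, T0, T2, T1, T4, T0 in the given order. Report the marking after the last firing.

step 1: fire T4:  (p0=3, p1=0, p2=1, p3=3, p4=2, p5=4, p6=2, p7=1) → (p0=0, p1=0, p2=1, p3=3, p4=2, p5=5, p6=1, p7=1)
step 2: fire T0:  (p0=0, p1=0, p2=1, p3=3, p4=2, p5=5, p6=1, p7=1) → (p0=0, p1=0, p2=1, p3=3, p4=2, p5=6, p6=1, p7=4)
step 3: fire T2:  (p0=0, p1=0, p2=1, p3=3, p4=2, p5=6, p6=1, p7=4) → (p0=2, p1=2, p2=0, p3=3, p4=2, p5=6, p6=1, p7=2)
step 4: fire T1:  (p0=2, p1=2, p2=0, p3=3, p4=2, p5=6, p6=1, p7=2) → (p0=3, p1=1, p2=0, p3=3, p4=1, p5=6, p6=3, p7=2)
step 5: fire T4:  (p0=3, p1=1, p2=0, p3=3, p4=1, p5=6, p6=3, p7=2) → (p0=0, p1=1, p2=0, p3=3, p4=1, p5=7, p6=2, p7=2)
step 6: fire T0:  (p0=0, p1=1, p2=0, p3=3, p4=1, p5=7, p6=2, p7=2) → (p0=0, p1=1, p2=0, p3=3, p4=1, p5=8, p6=2, p7=5)

(p0=0, p1=1, p2=0, p3=3, p4=1, p5=8, p6=2, p7=5)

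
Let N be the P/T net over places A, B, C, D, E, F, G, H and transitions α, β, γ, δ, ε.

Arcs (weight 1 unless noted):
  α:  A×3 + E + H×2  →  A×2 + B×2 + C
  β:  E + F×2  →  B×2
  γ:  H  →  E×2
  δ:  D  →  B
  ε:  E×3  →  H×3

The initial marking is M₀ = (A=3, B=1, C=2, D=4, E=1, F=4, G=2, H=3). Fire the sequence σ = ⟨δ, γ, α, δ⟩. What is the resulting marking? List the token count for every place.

(A=2, B=5, C=3, D=2, E=2, F=4, G=2, H=0)

step 1: fire δ:  (A=3, B=1, C=2, D=4, E=1, F=4, G=2, H=3) → (A=3, B=2, C=2, D=3, E=1, F=4, G=2, H=3)
step 2: fire γ:  (A=3, B=2, C=2, D=3, E=1, F=4, G=2, H=3) → (A=3, B=2, C=2, D=3, E=3, F=4, G=2, H=2)
step 3: fire α:  (A=3, B=2, C=2, D=3, E=3, F=4, G=2, H=2) → (A=2, B=4, C=3, D=3, E=2, F=4, G=2, H=0)
step 4: fire δ:  (A=2, B=4, C=3, D=3, E=2, F=4, G=2, H=0) → (A=2, B=5, C=3, D=2, E=2, F=4, G=2, H=0)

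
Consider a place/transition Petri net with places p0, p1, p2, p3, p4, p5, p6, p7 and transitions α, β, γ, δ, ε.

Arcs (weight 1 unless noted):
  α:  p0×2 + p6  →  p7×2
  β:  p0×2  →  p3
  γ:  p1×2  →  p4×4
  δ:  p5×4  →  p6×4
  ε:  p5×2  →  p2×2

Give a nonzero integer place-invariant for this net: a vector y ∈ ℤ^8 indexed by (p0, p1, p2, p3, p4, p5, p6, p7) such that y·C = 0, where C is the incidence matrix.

y = (p0:0, p1:2, p2:0, p3:0, p4:1, p5:0, p6:0, p7:0)

Incidence matrix C (rows=places, cols=transitions):
        α    β    γ    δ    ε
   p0  -2   -2    0    0    0
   p1   0    0   -2    0    0
   p2   0    0    0    0    2
   p3   0    1    0    0    0
   p4   0    0    4    0    0
   p5   0    0    0   -4   -2
   p6  -1    0    0    4    0
   p7   2    0    0    0    0

Candidate y = [0, 2, 0, 0, 1, 0, 0, 0]; check y·C column-wise:
  col α: 0·-2 + 2·0 + 1·0 + 0·-1 + 0·2 = 0
  col β: 0·-2 + 2·0 + 0·1 + 1·0 = 0
  col γ: 2·-2 + 1·4 = 0
  col δ: 2·0 + 1·0 + 0·-4 + 0·4 = 0
  col ε: 2·0 + 0·2 + 1·0 + 0·-2 = 0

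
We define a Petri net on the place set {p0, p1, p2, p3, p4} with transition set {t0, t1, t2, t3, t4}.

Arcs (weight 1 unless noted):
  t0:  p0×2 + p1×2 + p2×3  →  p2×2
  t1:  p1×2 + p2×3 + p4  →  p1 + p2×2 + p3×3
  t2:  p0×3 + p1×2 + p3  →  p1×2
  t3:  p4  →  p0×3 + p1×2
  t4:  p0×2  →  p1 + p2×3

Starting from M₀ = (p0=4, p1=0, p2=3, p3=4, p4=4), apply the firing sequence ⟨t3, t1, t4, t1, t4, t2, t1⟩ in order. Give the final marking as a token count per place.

step 1: fire t3:  (p0=4, p1=0, p2=3, p3=4, p4=4) → (p0=7, p1=2, p2=3, p3=4, p4=3)
step 2: fire t1:  (p0=7, p1=2, p2=3, p3=4, p4=3) → (p0=7, p1=1, p2=2, p3=7, p4=2)
step 3: fire t4:  (p0=7, p1=1, p2=2, p3=7, p4=2) → (p0=5, p1=2, p2=5, p3=7, p4=2)
step 4: fire t1:  (p0=5, p1=2, p2=5, p3=7, p4=2) → (p0=5, p1=1, p2=4, p3=10, p4=1)
step 5: fire t4:  (p0=5, p1=1, p2=4, p3=10, p4=1) → (p0=3, p1=2, p2=7, p3=10, p4=1)
step 6: fire t2:  (p0=3, p1=2, p2=7, p3=10, p4=1) → (p0=0, p1=2, p2=7, p3=9, p4=1)
step 7: fire t1:  (p0=0, p1=2, p2=7, p3=9, p4=1) → (p0=0, p1=1, p2=6, p3=12, p4=0)

(p0=0, p1=1, p2=6, p3=12, p4=0)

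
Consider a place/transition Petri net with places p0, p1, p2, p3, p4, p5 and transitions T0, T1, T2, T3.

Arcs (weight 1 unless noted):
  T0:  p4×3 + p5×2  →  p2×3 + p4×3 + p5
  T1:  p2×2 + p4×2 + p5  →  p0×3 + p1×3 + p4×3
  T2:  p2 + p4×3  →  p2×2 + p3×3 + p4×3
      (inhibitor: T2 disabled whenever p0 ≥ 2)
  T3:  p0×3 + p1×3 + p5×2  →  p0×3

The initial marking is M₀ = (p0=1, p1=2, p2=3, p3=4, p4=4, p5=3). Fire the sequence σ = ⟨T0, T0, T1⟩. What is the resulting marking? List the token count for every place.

step 1: fire T0:  (p0=1, p1=2, p2=3, p3=4, p4=4, p5=3) → (p0=1, p1=2, p2=6, p3=4, p4=4, p5=2)
step 2: fire T0:  (p0=1, p1=2, p2=6, p3=4, p4=4, p5=2) → (p0=1, p1=2, p2=9, p3=4, p4=4, p5=1)
step 3: fire T1:  (p0=1, p1=2, p2=9, p3=4, p4=4, p5=1) → (p0=4, p1=5, p2=7, p3=4, p4=5, p5=0)

(p0=4, p1=5, p2=7, p3=4, p4=5, p5=0)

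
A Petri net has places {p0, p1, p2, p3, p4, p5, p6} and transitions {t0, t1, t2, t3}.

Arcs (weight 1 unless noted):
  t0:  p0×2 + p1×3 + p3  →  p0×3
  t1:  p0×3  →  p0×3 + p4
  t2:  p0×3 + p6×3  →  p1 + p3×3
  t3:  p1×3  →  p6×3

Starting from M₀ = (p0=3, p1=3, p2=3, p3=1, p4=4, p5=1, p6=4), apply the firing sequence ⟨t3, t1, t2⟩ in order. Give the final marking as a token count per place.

(p0=0, p1=1, p2=3, p3=4, p4=5, p5=1, p6=4)

step 1: fire t3:  (p0=3, p1=3, p2=3, p3=1, p4=4, p5=1, p6=4) → (p0=3, p1=0, p2=3, p3=1, p4=4, p5=1, p6=7)
step 2: fire t1:  (p0=3, p1=0, p2=3, p3=1, p4=4, p5=1, p6=7) → (p0=3, p1=0, p2=3, p3=1, p4=5, p5=1, p6=7)
step 3: fire t2:  (p0=3, p1=0, p2=3, p3=1, p4=5, p5=1, p6=7) → (p0=0, p1=1, p2=3, p3=4, p4=5, p5=1, p6=4)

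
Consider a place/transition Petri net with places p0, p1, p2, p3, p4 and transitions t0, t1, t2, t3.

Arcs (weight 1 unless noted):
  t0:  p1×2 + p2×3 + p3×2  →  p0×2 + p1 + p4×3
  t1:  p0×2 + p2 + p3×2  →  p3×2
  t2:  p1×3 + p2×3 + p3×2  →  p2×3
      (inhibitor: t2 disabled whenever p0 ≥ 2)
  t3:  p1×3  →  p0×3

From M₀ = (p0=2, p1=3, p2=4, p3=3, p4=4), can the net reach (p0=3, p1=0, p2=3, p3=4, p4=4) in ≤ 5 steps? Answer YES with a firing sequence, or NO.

depth 0: 1 marking
depth 1: 4 markings reached so far
depth 2: 7 markings reached so far
depth 3: 8 markings reached so far
depth 4: 8 markings reached so far
(frontier empty at depth 4; search complete)
target is not among the 8 markings reachable within 5 steps

NO — not reachable within 5 firings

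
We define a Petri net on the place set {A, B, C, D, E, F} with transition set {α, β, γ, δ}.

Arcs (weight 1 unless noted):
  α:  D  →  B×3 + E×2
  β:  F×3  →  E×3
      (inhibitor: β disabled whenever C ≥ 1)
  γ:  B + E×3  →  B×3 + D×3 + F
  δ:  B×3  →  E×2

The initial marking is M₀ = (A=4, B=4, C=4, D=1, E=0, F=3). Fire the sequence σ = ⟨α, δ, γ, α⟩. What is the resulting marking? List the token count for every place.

(A=4, B=9, C=4, D=2, E=3, F=4)

step 1: fire α:  (A=4, B=4, C=4, D=1, E=0, F=3) → (A=4, B=7, C=4, D=0, E=2, F=3)
step 2: fire δ:  (A=4, B=7, C=4, D=0, E=2, F=3) → (A=4, B=4, C=4, D=0, E=4, F=3)
step 3: fire γ:  (A=4, B=4, C=4, D=0, E=4, F=3) → (A=4, B=6, C=4, D=3, E=1, F=4)
step 4: fire α:  (A=4, B=6, C=4, D=3, E=1, F=4) → (A=4, B=9, C=4, D=2, E=3, F=4)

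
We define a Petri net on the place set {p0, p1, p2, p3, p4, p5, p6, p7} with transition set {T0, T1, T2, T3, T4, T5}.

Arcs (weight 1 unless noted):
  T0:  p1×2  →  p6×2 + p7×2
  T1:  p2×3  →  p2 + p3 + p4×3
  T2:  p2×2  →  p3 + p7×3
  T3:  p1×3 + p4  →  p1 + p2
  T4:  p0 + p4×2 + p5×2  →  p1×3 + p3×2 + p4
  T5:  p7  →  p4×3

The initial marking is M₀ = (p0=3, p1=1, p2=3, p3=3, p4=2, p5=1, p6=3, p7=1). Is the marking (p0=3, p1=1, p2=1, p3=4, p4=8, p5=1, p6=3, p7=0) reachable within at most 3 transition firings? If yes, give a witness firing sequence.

YES — reachable via ⟨T1, T5⟩ (2 firings)

step 1: fire T1:  (p0=3, p1=1, p2=3, p3=3, p4=2, p5=1, p6=3, p7=1) → (p0=3, p1=1, p2=1, p3=4, p4=5, p5=1, p6=3, p7=1)
step 2: fire T5:  (p0=3, p1=1, p2=1, p3=4, p4=5, p5=1, p6=3, p7=1) → (p0=3, p1=1, p2=1, p3=4, p4=8, p5=1, p6=3, p7=0)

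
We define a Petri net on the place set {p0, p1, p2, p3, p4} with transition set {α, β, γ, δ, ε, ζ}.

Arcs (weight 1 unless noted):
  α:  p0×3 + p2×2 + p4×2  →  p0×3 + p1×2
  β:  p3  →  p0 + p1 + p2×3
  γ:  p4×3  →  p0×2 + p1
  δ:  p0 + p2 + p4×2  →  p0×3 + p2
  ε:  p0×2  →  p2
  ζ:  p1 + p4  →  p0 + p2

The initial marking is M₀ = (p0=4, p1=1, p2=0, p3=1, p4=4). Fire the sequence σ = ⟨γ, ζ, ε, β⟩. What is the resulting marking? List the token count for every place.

step 1: fire γ:  (p0=4, p1=1, p2=0, p3=1, p4=4) → (p0=6, p1=2, p2=0, p3=1, p4=1)
step 2: fire ζ:  (p0=6, p1=2, p2=0, p3=1, p4=1) → (p0=7, p1=1, p2=1, p3=1, p4=0)
step 3: fire ε:  (p0=7, p1=1, p2=1, p3=1, p4=0) → (p0=5, p1=1, p2=2, p3=1, p4=0)
step 4: fire β:  (p0=5, p1=1, p2=2, p3=1, p4=0) → (p0=6, p1=2, p2=5, p3=0, p4=0)

(p0=6, p1=2, p2=5, p3=0, p4=0)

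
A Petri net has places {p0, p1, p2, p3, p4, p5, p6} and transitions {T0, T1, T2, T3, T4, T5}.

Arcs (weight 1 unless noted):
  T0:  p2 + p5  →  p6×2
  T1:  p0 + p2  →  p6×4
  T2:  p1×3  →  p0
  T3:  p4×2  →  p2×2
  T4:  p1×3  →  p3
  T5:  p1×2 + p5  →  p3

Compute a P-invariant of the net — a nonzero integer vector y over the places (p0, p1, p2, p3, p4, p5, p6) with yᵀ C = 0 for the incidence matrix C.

y = (p0:3, p1:1, p2:1, p3:3, p4:1, p5:1, p6:1)

Incidence matrix C (rows=places, cols=transitions):
       T0   T1   T2   T3   T4   T5
   p0   0   -1    1    0    0    0
   p1   0    0   -3    0   -3   -2
   p2  -1   -1    0    2    0    0
   p3   0    0    0    0    1    1
   p4   0    0    0   -2    0    0
   p5  -1    0    0    0    0   -1
   p6   2    4    0    0    0    0

Candidate y = [3, 1, 1, 3, 1, 1, 1]; check y·C column-wise:
  col T0: 3·0 + 1·0 + 1·-1 + 3·0 + 1·0 + 1·-1 + 1·2 = 0
  col T1: 3·-1 + 1·0 + 1·-1 + 3·0 + 1·0 + 1·0 + 1·4 = 0
  col T2: 3·1 + 1·-3 + 1·0 + 3·0 + 1·0 + 1·0 + 1·0 = 0
  col T3: 3·0 + 1·0 + 1·2 + 3·0 + 1·-2 + 1·0 + 1·0 = 0
  col T4: 3·0 + 1·-3 + 1·0 + 3·1 + 1·0 + 1·0 + 1·0 = 0
  col T5: 3·0 + 1·-2 + 1·0 + 3·1 + 1·0 + 1·-1 + 1·0 = 0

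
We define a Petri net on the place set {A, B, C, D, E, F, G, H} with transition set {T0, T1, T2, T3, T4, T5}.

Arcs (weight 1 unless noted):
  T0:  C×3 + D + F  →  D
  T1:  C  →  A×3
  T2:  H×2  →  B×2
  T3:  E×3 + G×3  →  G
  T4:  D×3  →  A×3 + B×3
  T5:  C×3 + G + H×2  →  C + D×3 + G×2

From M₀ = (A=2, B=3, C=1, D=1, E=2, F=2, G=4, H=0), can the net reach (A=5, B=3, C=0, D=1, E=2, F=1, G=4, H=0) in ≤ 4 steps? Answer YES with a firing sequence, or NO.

NO — not reachable within 4 firings

depth 0: 1 marking
depth 1: 2 markings reached so far
depth 2: 2 markings reached so far
(frontier empty at depth 2; search complete)
target is not among the 2 markings reachable within 4 steps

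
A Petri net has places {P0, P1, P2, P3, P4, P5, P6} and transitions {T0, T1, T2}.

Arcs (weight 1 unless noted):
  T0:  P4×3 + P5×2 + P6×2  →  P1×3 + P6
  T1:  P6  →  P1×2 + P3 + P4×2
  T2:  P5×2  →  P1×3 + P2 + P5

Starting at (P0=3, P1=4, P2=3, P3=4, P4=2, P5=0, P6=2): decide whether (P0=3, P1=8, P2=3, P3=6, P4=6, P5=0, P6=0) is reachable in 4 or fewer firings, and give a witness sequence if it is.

step 1: fire T1:  (P0=3, P1=4, P2=3, P3=4, P4=2, P5=0, P6=2) → (P0=3, P1=6, P2=3, P3=5, P4=4, P5=0, P6=1)
step 2: fire T1:  (P0=3, P1=6, P2=3, P3=5, P4=4, P5=0, P6=1) → (P0=3, P1=8, P2=3, P3=6, P4=6, P5=0, P6=0)

YES — reachable via ⟨T1, T1⟩ (2 firings)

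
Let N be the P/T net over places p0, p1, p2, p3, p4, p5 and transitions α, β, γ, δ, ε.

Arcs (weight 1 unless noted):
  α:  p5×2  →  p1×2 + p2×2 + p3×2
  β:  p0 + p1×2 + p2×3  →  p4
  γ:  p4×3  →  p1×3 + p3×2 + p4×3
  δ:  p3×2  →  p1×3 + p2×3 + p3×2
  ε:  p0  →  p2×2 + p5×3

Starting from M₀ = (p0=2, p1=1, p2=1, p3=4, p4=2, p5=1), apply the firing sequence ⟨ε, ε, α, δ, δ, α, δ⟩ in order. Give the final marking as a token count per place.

step 1: fire ε:  (p0=2, p1=1, p2=1, p3=4, p4=2, p5=1) → (p0=1, p1=1, p2=3, p3=4, p4=2, p5=4)
step 2: fire ε:  (p0=1, p1=1, p2=3, p3=4, p4=2, p5=4) → (p0=0, p1=1, p2=5, p3=4, p4=2, p5=7)
step 3: fire α:  (p0=0, p1=1, p2=5, p3=4, p4=2, p5=7) → (p0=0, p1=3, p2=7, p3=6, p4=2, p5=5)
step 4: fire δ:  (p0=0, p1=3, p2=7, p3=6, p4=2, p5=5) → (p0=0, p1=6, p2=10, p3=6, p4=2, p5=5)
step 5: fire δ:  (p0=0, p1=6, p2=10, p3=6, p4=2, p5=5) → (p0=0, p1=9, p2=13, p3=6, p4=2, p5=5)
step 6: fire α:  (p0=0, p1=9, p2=13, p3=6, p4=2, p5=5) → (p0=0, p1=11, p2=15, p3=8, p4=2, p5=3)
step 7: fire δ:  (p0=0, p1=11, p2=15, p3=8, p4=2, p5=3) → (p0=0, p1=14, p2=18, p3=8, p4=2, p5=3)

(p0=0, p1=14, p2=18, p3=8, p4=2, p5=3)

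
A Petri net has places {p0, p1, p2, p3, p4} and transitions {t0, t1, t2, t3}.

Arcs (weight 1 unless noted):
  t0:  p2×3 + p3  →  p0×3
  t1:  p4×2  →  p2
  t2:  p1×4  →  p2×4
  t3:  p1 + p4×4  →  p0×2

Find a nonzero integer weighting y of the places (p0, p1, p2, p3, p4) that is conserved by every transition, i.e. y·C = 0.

y = (p0:3, p1:2, p2:2, p3:3, p4:1)

Incidence matrix C (rows=places, cols=transitions):
       t0   t1   t2   t3
   p0   3    0    0    2
   p1   0    0   -4   -1
   p2  -3    1    4    0
   p3  -1    0    0    0
   p4   0   -2    0   -4

Candidate y = [3, 2, 2, 3, 1]; check y·C column-wise:
  col t0: 3·3 + 2·0 + 2·-3 + 3·-1 + 1·0 = 0
  col t1: 3·0 + 2·0 + 2·1 + 3·0 + 1·-2 = 0
  col t2: 3·0 + 2·-4 + 2·4 + 3·0 + 1·0 = 0
  col t3: 3·2 + 2·-1 + 2·0 + 3·0 + 1·-4 = 0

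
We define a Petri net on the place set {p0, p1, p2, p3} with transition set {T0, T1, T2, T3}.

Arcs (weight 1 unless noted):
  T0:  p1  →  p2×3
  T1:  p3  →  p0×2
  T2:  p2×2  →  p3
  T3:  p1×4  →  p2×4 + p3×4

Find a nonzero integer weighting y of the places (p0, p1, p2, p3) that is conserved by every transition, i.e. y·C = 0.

Incidence matrix C (rows=places, cols=transitions):
       T0   T1   T2   T3
   p0   0    2    0    0
   p1  -1    0    0   -4
   p2   3    0   -2    4
   p3   0   -1    1    4

Candidate y = [1, 3, 1, 2]; check y·C column-wise:
  col T0: 1·0 + 3·-1 + 1·3 + 2·0 = 0
  col T1: 1·2 + 3·0 + 1·0 + 2·-1 = 0
  col T2: 1·0 + 3·0 + 1·-2 + 2·1 = 0
  col T3: 1·0 + 3·-4 + 1·4 + 2·4 = 0

y = (p0:1, p1:3, p2:1, p3:2)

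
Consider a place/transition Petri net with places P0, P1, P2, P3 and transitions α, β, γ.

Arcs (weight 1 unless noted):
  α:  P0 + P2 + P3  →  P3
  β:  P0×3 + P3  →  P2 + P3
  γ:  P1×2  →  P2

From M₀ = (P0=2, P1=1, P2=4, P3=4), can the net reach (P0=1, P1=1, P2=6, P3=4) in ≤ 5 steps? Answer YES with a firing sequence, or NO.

depth 0: 1 marking
depth 1: 2 markings reached so far
depth 2: 3 markings reached so far
depth 3: 3 markings reached so far
(frontier empty at depth 3; search complete)
target is not among the 3 markings reachable within 5 steps

NO — not reachable within 5 firings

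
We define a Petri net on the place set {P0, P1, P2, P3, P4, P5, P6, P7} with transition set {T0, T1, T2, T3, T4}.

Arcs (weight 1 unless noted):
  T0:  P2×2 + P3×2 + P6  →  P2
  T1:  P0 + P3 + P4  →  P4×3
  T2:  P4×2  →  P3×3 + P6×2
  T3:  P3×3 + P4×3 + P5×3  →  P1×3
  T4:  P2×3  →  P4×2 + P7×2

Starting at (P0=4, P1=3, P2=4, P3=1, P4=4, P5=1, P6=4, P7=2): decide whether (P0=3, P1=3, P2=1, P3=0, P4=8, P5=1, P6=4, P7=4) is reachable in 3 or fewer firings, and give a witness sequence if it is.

YES — reachable via ⟨T1, T4⟩ (2 firings)

step 1: fire T1:  (P0=4, P1=3, P2=4, P3=1, P4=4, P5=1, P6=4, P7=2) → (P0=3, P1=3, P2=4, P3=0, P4=6, P5=1, P6=4, P7=2)
step 2: fire T4:  (P0=3, P1=3, P2=4, P3=0, P4=6, P5=1, P6=4, P7=2) → (P0=3, P1=3, P2=1, P3=0, P4=8, P5=1, P6=4, P7=4)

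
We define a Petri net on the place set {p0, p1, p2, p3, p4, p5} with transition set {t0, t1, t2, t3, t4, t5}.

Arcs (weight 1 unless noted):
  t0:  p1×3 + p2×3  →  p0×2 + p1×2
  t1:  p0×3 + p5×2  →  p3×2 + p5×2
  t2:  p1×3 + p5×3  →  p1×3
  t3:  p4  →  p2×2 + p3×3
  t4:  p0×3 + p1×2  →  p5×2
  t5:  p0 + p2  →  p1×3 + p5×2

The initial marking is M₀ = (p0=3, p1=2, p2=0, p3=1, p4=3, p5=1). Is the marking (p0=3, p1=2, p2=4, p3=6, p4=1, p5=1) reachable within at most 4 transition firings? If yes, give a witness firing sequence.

depth 0: 1 marking
depth 1: 3 markings reached so far
depth 2: 6 markings reached so far
depth 3: 11 markings reached so far
depth 4: 17 markings reached so far
target is not among the 17 markings reachable within 4 steps

NO — not reachable within 4 firings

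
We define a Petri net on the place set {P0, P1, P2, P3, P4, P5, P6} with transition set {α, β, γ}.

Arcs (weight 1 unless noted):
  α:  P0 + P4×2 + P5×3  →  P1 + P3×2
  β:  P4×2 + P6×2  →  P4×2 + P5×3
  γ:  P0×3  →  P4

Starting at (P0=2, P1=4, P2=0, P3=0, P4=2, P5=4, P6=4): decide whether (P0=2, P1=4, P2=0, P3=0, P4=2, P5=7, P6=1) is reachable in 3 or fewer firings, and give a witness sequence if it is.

NO — not reachable within 3 firings

depth 0: 1 marking
depth 1: 3 markings reached so far
depth 2: 5 markings reached so far
depth 3: 6 markings reached so far
target is not among the 6 markings reachable within 3 steps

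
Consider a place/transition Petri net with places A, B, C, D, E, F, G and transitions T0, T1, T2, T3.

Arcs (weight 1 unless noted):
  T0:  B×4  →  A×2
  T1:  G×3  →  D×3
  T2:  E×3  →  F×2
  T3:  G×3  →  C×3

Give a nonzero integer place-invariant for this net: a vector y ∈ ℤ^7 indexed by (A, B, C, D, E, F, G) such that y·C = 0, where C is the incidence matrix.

y = (A:2, B:1, C:0, D:0, E:0, F:0, G:0)

Incidence matrix C (rows=places, cols=transitions):
       T0   T1   T2   T3
    A   2    0    0    0
    B  -4    0    0    0
    C   0    0    0    3
    D   0    3    0    0
    E   0    0   -3    0
    F   0    0    2    0
    G   0   -3    0   -3

Candidate y = [2, 1, 0, 0, 0, 0, 0]; check y·C column-wise:
  col T0: 2·2 + 1·-4 = 0
  col T1: 2·0 + 1·0 + 0·3 + 0·-3 = 0
  col T2: 2·0 + 1·0 + 0·-3 + 0·2 = 0
  col T3: 2·0 + 1·0 + 0·3 + 0·-3 = 0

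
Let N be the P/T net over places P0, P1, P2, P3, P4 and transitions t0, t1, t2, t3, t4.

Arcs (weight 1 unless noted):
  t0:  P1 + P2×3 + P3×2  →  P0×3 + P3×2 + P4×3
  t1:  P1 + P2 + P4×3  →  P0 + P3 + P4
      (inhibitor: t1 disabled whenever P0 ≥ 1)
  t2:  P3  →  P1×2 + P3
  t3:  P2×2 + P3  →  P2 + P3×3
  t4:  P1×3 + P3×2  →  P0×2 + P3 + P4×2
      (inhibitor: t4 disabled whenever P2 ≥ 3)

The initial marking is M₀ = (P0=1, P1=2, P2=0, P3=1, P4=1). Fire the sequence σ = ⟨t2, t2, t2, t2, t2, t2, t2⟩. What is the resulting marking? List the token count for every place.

step 1: fire t2:  (P0=1, P1=2, P2=0, P3=1, P4=1) → (P0=1, P1=4, P2=0, P3=1, P4=1)
step 2: fire t2:  (P0=1, P1=4, P2=0, P3=1, P4=1) → (P0=1, P1=6, P2=0, P3=1, P4=1)
step 3: fire t2:  (P0=1, P1=6, P2=0, P3=1, P4=1) → (P0=1, P1=8, P2=0, P3=1, P4=1)
step 4: fire t2:  (P0=1, P1=8, P2=0, P3=1, P4=1) → (P0=1, P1=10, P2=0, P3=1, P4=1)
step 5: fire t2:  (P0=1, P1=10, P2=0, P3=1, P4=1) → (P0=1, P1=12, P2=0, P3=1, P4=1)
step 6: fire t2:  (P0=1, P1=12, P2=0, P3=1, P4=1) → (P0=1, P1=14, P2=0, P3=1, P4=1)
step 7: fire t2:  (P0=1, P1=14, P2=0, P3=1, P4=1) → (P0=1, P1=16, P2=0, P3=1, P4=1)

(P0=1, P1=16, P2=0, P3=1, P4=1)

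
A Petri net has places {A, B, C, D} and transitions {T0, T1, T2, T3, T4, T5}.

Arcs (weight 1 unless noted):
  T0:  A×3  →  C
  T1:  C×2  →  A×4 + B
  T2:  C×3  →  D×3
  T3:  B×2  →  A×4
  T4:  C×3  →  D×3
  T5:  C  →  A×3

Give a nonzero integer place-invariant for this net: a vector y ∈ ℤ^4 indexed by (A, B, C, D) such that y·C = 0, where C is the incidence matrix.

Incidence matrix C (rows=places, cols=transitions):
       T0   T1   T2   T3   T4   T5
    A  -3    4    0    4    0    3
    B   0    1    0   -2    0    0
    C   1   -2   -3    0   -3   -1
    D   0    0    3    0    3    0

Candidate y = [1, 2, 3, 3]; check y·C column-wise:
  col T0: 1·-3 + 2·0 + 3·1 + 3·0 = 0
  col T1: 1·4 + 2·1 + 3·-2 + 3·0 = 0
  col T2: 1·0 + 2·0 + 3·-3 + 3·3 = 0
  col T3: 1·4 + 2·-2 + 3·0 + 3·0 = 0
  col T4: 1·0 + 2·0 + 3·-3 + 3·3 = 0
  col T5: 1·3 + 2·0 + 3·-1 + 3·0 = 0

y = (A:1, B:2, C:3, D:3)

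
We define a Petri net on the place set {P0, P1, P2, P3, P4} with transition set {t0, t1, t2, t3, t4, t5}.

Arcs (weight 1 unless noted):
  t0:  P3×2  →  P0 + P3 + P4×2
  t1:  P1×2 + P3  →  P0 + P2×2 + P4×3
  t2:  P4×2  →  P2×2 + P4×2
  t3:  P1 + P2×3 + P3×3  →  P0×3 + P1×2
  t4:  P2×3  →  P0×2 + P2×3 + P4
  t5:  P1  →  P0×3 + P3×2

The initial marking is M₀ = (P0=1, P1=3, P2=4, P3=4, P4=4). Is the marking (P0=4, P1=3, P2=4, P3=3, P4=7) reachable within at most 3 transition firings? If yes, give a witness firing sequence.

step 1: fire t0:  (P0=1, P1=3, P2=4, P3=4, P4=4) → (P0=2, P1=3, P2=4, P3=3, P4=6)
step 2: fire t4:  (P0=2, P1=3, P2=4, P3=3, P4=6) → (P0=4, P1=3, P2=4, P3=3, P4=7)

YES — reachable via ⟨t0, t4⟩ (2 firings)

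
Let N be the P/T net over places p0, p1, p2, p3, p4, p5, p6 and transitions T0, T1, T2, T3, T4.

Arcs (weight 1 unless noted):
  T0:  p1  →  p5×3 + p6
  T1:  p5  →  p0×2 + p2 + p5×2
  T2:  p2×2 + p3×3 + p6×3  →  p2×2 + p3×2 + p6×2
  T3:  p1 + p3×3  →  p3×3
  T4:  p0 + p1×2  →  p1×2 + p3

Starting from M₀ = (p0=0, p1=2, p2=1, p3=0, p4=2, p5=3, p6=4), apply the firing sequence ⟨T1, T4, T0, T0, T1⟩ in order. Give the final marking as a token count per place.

(p0=3, p1=0, p2=3, p3=1, p4=2, p5=11, p6=6)

step 1: fire T1:  (p0=0, p1=2, p2=1, p3=0, p4=2, p5=3, p6=4) → (p0=2, p1=2, p2=2, p3=0, p4=2, p5=4, p6=4)
step 2: fire T4:  (p0=2, p1=2, p2=2, p3=0, p4=2, p5=4, p6=4) → (p0=1, p1=2, p2=2, p3=1, p4=2, p5=4, p6=4)
step 3: fire T0:  (p0=1, p1=2, p2=2, p3=1, p4=2, p5=4, p6=4) → (p0=1, p1=1, p2=2, p3=1, p4=2, p5=7, p6=5)
step 4: fire T0:  (p0=1, p1=1, p2=2, p3=1, p4=2, p5=7, p6=5) → (p0=1, p1=0, p2=2, p3=1, p4=2, p5=10, p6=6)
step 5: fire T1:  (p0=1, p1=0, p2=2, p3=1, p4=2, p5=10, p6=6) → (p0=3, p1=0, p2=3, p3=1, p4=2, p5=11, p6=6)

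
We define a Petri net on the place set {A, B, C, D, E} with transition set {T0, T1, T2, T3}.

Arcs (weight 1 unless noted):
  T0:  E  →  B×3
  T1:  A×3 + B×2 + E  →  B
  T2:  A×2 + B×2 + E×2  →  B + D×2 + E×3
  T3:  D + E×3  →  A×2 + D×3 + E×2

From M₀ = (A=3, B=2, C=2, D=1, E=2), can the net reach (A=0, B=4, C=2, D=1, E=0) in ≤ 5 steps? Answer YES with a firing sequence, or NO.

YES — reachable via ⟨T0, T1⟩ (2 firings)

step 1: fire T0:  (A=3, B=2, C=2, D=1, E=2) → (A=3, B=5, C=2, D=1, E=1)
step 2: fire T1:  (A=3, B=5, C=2, D=1, E=1) → (A=0, B=4, C=2, D=1, E=0)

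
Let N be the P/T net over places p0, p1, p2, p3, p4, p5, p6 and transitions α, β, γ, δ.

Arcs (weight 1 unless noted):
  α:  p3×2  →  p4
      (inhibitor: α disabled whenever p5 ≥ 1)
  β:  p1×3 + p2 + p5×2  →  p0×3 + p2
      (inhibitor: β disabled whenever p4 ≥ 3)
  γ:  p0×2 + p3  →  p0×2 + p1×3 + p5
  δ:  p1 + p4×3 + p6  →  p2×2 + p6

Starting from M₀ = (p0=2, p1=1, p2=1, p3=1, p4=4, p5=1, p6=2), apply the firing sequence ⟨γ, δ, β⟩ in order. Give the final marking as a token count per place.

step 1: fire γ:  (p0=2, p1=1, p2=1, p3=1, p4=4, p5=1, p6=2) → (p0=2, p1=4, p2=1, p3=0, p4=4, p5=2, p6=2)
step 2: fire δ:  (p0=2, p1=4, p2=1, p3=0, p4=4, p5=2, p6=2) → (p0=2, p1=3, p2=3, p3=0, p4=1, p5=2, p6=2)
step 3: fire β:  (p0=2, p1=3, p2=3, p3=0, p4=1, p5=2, p6=2) → (p0=5, p1=0, p2=3, p3=0, p4=1, p5=0, p6=2)

(p0=5, p1=0, p2=3, p3=0, p4=1, p5=0, p6=2)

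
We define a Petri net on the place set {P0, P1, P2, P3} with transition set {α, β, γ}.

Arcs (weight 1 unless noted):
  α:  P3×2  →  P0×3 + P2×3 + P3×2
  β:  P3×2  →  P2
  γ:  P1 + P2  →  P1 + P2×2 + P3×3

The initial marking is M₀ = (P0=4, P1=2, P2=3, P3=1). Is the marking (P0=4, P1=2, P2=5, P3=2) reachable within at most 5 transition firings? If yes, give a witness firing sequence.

step 1: fire γ:  (P0=4, P1=2, P2=3, P3=1) → (P0=4, P1=2, P2=4, P3=4)
step 2: fire β:  (P0=4, P1=2, P2=4, P3=4) → (P0=4, P1=2, P2=5, P3=2)

YES — reachable via ⟨γ, β⟩ (2 firings)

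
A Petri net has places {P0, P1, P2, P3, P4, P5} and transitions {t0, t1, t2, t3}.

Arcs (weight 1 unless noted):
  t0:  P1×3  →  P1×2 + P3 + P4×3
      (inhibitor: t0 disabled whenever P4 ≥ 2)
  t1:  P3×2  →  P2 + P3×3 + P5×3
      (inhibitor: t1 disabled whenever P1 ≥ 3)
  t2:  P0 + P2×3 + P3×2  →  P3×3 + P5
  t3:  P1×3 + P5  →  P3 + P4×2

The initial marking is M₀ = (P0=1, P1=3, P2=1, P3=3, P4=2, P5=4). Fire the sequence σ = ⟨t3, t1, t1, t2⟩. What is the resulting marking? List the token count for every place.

(P0=0, P1=0, P2=0, P3=7, P4=4, P5=10)

step 1: fire t3:  (P0=1, P1=3, P2=1, P3=3, P4=2, P5=4) → (P0=1, P1=0, P2=1, P3=4, P4=4, P5=3)
step 2: fire t1:  (P0=1, P1=0, P2=1, P3=4, P4=4, P5=3) → (P0=1, P1=0, P2=2, P3=5, P4=4, P5=6)
step 3: fire t1:  (P0=1, P1=0, P2=2, P3=5, P4=4, P5=6) → (P0=1, P1=0, P2=3, P3=6, P4=4, P5=9)
step 4: fire t2:  (P0=1, P1=0, P2=3, P3=6, P4=4, P5=9) → (P0=0, P1=0, P2=0, P3=7, P4=4, P5=10)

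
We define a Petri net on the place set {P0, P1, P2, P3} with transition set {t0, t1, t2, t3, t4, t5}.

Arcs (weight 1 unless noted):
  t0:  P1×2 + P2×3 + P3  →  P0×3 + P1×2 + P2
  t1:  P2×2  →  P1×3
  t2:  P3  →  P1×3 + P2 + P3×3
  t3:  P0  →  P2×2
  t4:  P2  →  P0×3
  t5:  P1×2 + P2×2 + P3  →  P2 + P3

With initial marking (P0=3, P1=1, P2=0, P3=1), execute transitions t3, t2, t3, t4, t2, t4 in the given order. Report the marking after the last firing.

step 1: fire t3:  (P0=3, P1=1, P2=0, P3=1) → (P0=2, P1=1, P2=2, P3=1)
step 2: fire t2:  (P0=2, P1=1, P2=2, P3=1) → (P0=2, P1=4, P2=3, P3=3)
step 3: fire t3:  (P0=2, P1=4, P2=3, P3=3) → (P0=1, P1=4, P2=5, P3=3)
step 4: fire t4:  (P0=1, P1=4, P2=5, P3=3) → (P0=4, P1=4, P2=4, P3=3)
step 5: fire t2:  (P0=4, P1=4, P2=4, P3=3) → (P0=4, P1=7, P2=5, P3=5)
step 6: fire t4:  (P0=4, P1=7, P2=5, P3=5) → (P0=7, P1=7, P2=4, P3=5)

(P0=7, P1=7, P2=4, P3=5)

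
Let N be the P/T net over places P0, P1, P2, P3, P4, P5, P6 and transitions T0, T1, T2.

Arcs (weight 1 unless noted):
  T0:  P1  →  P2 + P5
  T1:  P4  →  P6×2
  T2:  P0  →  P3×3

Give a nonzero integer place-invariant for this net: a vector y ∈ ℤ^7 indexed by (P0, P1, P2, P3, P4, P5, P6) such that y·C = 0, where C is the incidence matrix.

y = (P0:0, P1:1, P2:1, P3:0, P4:0, P5:0, P6:0)

Incidence matrix C (rows=places, cols=transitions):
       T0   T1   T2
   P0   0    0   -1
   P1  -1    0    0
   P2   1    0    0
   P3   0    0    3
   P4   0   -1    0
   P5   1    0    0
   P6   0    2    0

Candidate y = [0, 1, 1, 0, 0, 0, 0]; check y·C column-wise:
  col T0: 1·-1 + 1·1 + 0·1 = 0
  col T1: 1·0 + 1·0 + 0·-1 + 0·2 = 0
  col T2: 0·-1 + 1·0 + 1·0 + 0·3 = 0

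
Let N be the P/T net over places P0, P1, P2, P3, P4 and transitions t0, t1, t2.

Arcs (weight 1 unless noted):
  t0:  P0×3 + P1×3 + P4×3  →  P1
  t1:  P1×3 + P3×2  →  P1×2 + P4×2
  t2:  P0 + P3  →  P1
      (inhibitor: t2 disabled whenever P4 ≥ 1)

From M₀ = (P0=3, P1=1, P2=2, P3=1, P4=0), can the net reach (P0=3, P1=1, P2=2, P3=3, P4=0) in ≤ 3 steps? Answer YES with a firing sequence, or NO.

depth 0: 1 marking
depth 1: 2 markings reached so far
depth 2: 2 markings reached so far
(frontier empty at depth 2; search complete)
target is not among the 2 markings reachable within 3 steps

NO — not reachable within 3 firings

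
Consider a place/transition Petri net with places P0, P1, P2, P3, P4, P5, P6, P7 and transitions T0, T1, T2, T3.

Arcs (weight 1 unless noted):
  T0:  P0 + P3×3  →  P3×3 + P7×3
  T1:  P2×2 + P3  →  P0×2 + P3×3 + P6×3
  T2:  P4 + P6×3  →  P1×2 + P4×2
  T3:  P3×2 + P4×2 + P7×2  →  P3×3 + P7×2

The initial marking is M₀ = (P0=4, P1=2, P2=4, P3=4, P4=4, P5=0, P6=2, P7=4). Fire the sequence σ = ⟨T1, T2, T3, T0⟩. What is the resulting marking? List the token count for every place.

(P0=5, P1=4, P2=2, P3=7, P4=3, P5=0, P6=2, P7=7)

step 1: fire T1:  (P0=4, P1=2, P2=4, P3=4, P4=4, P5=0, P6=2, P7=4) → (P0=6, P1=2, P2=2, P3=6, P4=4, P5=0, P6=5, P7=4)
step 2: fire T2:  (P0=6, P1=2, P2=2, P3=6, P4=4, P5=0, P6=5, P7=4) → (P0=6, P1=4, P2=2, P3=6, P4=5, P5=0, P6=2, P7=4)
step 3: fire T3:  (P0=6, P1=4, P2=2, P3=6, P4=5, P5=0, P6=2, P7=4) → (P0=6, P1=4, P2=2, P3=7, P4=3, P5=0, P6=2, P7=4)
step 4: fire T0:  (P0=6, P1=4, P2=2, P3=7, P4=3, P5=0, P6=2, P7=4) → (P0=5, P1=4, P2=2, P3=7, P4=3, P5=0, P6=2, P7=7)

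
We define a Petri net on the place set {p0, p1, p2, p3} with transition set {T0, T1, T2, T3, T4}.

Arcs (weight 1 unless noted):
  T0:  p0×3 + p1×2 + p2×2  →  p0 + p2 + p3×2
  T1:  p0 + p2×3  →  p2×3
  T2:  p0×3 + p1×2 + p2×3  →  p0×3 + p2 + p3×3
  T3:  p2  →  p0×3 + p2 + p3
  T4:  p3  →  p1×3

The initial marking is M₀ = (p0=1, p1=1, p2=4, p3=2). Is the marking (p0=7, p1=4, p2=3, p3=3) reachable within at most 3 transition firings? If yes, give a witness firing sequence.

NO — not reachable within 3 firings

depth 0: 1 marking
depth 1: 4 markings reached so far
depth 2: 9 markings reached so far
depth 3: 18 markings reached so far
target is not among the 18 markings reachable within 3 steps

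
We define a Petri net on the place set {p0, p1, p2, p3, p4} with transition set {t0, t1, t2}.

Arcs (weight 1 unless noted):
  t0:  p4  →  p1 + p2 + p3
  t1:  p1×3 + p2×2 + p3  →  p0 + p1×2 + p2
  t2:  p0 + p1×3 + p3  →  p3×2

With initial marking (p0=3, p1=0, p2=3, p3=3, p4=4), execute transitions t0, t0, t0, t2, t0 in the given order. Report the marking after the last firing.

(p0=2, p1=1, p2=7, p3=8, p4=0)

step 1: fire t0:  (p0=3, p1=0, p2=3, p3=3, p4=4) → (p0=3, p1=1, p2=4, p3=4, p4=3)
step 2: fire t0:  (p0=3, p1=1, p2=4, p3=4, p4=3) → (p0=3, p1=2, p2=5, p3=5, p4=2)
step 3: fire t0:  (p0=3, p1=2, p2=5, p3=5, p4=2) → (p0=3, p1=3, p2=6, p3=6, p4=1)
step 4: fire t2:  (p0=3, p1=3, p2=6, p3=6, p4=1) → (p0=2, p1=0, p2=6, p3=7, p4=1)
step 5: fire t0:  (p0=2, p1=0, p2=6, p3=7, p4=1) → (p0=2, p1=1, p2=7, p3=8, p4=0)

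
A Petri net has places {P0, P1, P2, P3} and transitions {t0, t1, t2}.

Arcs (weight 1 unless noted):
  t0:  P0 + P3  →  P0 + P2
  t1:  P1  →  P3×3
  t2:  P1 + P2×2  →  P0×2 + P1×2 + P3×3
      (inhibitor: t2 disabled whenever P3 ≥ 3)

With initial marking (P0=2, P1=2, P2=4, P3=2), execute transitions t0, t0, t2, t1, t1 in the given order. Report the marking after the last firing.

(P0=4, P1=1, P2=4, P3=9)

step 1: fire t0:  (P0=2, P1=2, P2=4, P3=2) → (P0=2, P1=2, P2=5, P3=1)
step 2: fire t0:  (P0=2, P1=2, P2=5, P3=1) → (P0=2, P1=2, P2=6, P3=0)
step 3: fire t2:  (P0=2, P1=2, P2=6, P3=0) → (P0=4, P1=3, P2=4, P3=3)
step 4: fire t1:  (P0=4, P1=3, P2=4, P3=3) → (P0=4, P1=2, P2=4, P3=6)
step 5: fire t1:  (P0=4, P1=2, P2=4, P3=6) → (P0=4, P1=1, P2=4, P3=9)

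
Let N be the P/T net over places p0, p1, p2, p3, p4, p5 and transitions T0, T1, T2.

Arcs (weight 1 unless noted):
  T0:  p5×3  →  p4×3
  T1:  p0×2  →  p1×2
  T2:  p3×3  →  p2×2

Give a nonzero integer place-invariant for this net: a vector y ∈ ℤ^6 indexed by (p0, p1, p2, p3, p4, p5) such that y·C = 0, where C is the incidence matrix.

y = (p0:1, p1:1, p2:0, p3:0, p4:0, p5:0)

Incidence matrix C (rows=places, cols=transitions):
       T0   T1   T2
   p0   0   -2    0
   p1   0    2    0
   p2   0    0    2
   p3   0    0   -3
   p4   3    0    0
   p5  -3    0    0

Candidate y = [1, 1, 0, 0, 0, 0]; check y·C column-wise:
  col T0: 1·0 + 1·0 + 0·3 + 0·-3 = 0
  col T1: 1·-2 + 1·2 = 0
  col T2: 1·0 + 1·0 + 0·2 + 0·-3 = 0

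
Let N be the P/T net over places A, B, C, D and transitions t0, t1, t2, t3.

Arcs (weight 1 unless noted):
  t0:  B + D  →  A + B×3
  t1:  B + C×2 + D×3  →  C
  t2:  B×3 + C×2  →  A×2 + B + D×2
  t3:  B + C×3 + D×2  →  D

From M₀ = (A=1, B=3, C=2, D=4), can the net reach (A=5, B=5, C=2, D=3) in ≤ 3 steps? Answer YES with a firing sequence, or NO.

depth 0: 1 marking
depth 1: 4 markings reached so far
depth 2: 7 markings reached so far
depth 3: 9 markings reached so far
target is not among the 9 markings reachable within 3 steps

NO — not reachable within 3 firings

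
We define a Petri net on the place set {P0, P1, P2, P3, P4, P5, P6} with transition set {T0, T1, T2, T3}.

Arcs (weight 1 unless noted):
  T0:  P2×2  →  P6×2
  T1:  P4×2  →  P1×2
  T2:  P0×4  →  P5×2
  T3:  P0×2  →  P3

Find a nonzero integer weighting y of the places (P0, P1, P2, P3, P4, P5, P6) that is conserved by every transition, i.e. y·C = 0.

y = (P0:0, P1:1, P2:0, P3:0, P4:1, P5:0, P6:0)

Incidence matrix C (rows=places, cols=transitions):
       T0   T1   T2   T3
   P0   0    0   -4   -2
   P1   0    2    0    0
   P2  -2    0    0    0
   P3   0    0    0    1
   P4   0   -2    0    0
   P5   0    0    2    0
   P6   2    0    0    0

Candidate y = [0, 1, 0, 0, 1, 0, 0]; check y·C column-wise:
  col T0: 1·0 + 0·-2 + 1·0 + 0·2 = 0
  col T1: 1·2 + 1·-2 = 0
  col T2: 0·-4 + 1·0 + 1·0 + 0·2 = 0
  col T3: 0·-2 + 1·0 + 0·1 + 1·0 = 0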